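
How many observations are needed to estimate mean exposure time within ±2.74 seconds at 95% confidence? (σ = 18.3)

n = (z*σ/E)² = (1.96×18.3/2.74)² = 171.4 → n = 172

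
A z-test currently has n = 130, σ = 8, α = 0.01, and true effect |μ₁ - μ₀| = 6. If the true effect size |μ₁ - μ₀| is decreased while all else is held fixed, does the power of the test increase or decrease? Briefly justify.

Power decreases: a smaller true effect decreases the non-centrality λ = |μ₁ - μ₀|/(σ/√n).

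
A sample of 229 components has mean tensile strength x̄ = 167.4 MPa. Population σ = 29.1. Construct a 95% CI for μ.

CI = x̄ ± z*(σ/√n) = 167.4 ± 1.96(29.1/√229) = 167.4 ± 3.77 = (163.63, 171.17)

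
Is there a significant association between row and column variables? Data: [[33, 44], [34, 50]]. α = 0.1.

χ² = 0.094. df = 1, critical = 2.706. Fail to reject H₀. No evidence of dependence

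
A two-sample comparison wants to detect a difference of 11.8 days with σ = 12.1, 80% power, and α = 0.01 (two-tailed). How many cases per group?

n per group = 2(z_α/2 + z_β)²σ²/d² = 2×(2.576 + 0.84)²×12.1²/11.8² = 24.5 → n = 25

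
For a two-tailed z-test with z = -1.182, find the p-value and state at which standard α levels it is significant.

p = 2·P(Z > |-1.182|) = 2·(1 - Φ(1.182)) ≈ 0.2372. Not significant at any standard level.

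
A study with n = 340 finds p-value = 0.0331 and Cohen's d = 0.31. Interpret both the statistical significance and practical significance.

Statistically significant (p = 0.0331 < 0.05). Cohen's d = 0.31 indicates a small effect size. Both statistical and practical significance should be considered.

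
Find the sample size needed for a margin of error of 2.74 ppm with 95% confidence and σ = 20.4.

n = (z*σ/E)² = (1.96×20.4/2.74)² = 212.9 → n = 213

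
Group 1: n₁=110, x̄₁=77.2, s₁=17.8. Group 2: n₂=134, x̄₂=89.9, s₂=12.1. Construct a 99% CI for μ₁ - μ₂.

Difference = -12.7. SE = √(17.8²/110 + 12.1²/134) = 1.993. CI = (-17.83, -7.57)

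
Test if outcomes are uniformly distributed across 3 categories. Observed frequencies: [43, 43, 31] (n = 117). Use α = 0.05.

Expected = 39 each. χ² = Σ(O-E)²/E = 2.462. df = 2, critical value = 5.991. Fail to reject H₀.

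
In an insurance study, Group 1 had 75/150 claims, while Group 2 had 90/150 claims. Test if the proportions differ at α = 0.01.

p̂₁ = 0.5, p̂₂ = 0.6, pooled p̂ = 0.55. z = -1.741. Critical: ±2.576. Fail to reject H₀.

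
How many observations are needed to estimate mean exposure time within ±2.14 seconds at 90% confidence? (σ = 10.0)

n = (z*σ/E)² = (1.645×10.0/2.14)² = 59.1 → n = 60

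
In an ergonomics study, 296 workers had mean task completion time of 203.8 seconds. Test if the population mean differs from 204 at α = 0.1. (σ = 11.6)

z = (x̄ - μ₀)/(σ/√n) = (203.8 - 204)/(11.6/√296) = -0.297. Critical value: ±1.645. Since |-0.297| ≤ 1.645, Fail to reject H₀.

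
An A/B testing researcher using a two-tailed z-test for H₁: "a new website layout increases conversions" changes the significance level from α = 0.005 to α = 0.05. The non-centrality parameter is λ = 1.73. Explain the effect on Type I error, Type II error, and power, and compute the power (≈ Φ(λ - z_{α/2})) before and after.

Increasing α from 0.005 to 0.05:
• Type I error rate increases (α is the Type I rate by definition).
• Critical value moves from z_{α/2} = 2.807 to 1.96, so power = Φ(λ - z_{α/2}) goes from Φ(1.73 - 2.807) = 0.141 to Φ(1.73 - 1.96) = 0.409.
• Type II error rate β = 1 - power therefore decreases (0.859 → 0.591).
Appropriate when false negatives are costly — here, discarding a layout that would have improved conversions — lost revenue.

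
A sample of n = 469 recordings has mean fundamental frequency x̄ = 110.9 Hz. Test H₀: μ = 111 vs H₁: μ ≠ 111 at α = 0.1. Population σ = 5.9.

z = (x̄ - μ₀)/(σ/√n) = (110.9 - 111)/(5.9/√469) = -0.367. Critical value: ±1.645. Since |-0.367| ≤ 1.645, Fail to reject H₀.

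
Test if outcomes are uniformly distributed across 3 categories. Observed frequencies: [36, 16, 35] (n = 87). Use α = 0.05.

Expected = 29 each. χ² = Σ(O-E)²/E = 8.759. df = 2, critical value = 5.991. Reject H₀.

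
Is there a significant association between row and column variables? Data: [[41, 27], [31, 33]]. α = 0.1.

χ² = 1.869. df = 1, critical = 2.706. Fail to reject H₀. No evidence of dependence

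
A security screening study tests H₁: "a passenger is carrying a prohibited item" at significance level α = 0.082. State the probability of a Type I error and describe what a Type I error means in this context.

P(Type I error) = α = 0.082. A Type I error is rejecting H₀ when H₀ is actually true (false positive) — here, concluding that a passenger is carrying a prohibited item when in fact this is not the case. Consequence: detaining an innocent passenger — delay and inconvenience.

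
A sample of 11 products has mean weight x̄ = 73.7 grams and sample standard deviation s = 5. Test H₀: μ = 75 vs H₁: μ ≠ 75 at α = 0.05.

t = (x̄ - μ₀)/(s/√n) = (73.7 - 75)/(5/√11) = -0.862. df = 10, critical t = ±2.228. Fail to reject H₀.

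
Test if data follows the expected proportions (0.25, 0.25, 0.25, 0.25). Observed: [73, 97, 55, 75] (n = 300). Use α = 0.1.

Expected: [75.0, 75.0, 75.0, 75.0]. χ² = 11.84. df = 3, critical = 6.251. Reject H₀.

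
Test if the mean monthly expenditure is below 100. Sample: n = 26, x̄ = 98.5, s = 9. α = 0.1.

t = (98.5 - 100)/(9/√26) = -0.85, df = 25. Critical t = -1.316. Fail to reject H₀.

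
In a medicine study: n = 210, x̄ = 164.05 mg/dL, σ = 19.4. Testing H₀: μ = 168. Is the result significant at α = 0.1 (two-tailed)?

z = (164.05 - 168)/(19.4/√210) = -2.951. Since |z| > 1.645, significant at α = 0.1.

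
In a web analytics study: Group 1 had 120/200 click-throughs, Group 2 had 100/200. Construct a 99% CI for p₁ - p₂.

p̂₁ = 0.6, p̂₂ = 0.5. Difference = 0.1. CI = (-0.028, 0.228)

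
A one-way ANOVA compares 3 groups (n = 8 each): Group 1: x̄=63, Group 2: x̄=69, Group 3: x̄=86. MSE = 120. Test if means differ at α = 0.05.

Grand mean = 72.67. SS_between = 2277.33, MS_between = 1138.67. F = 9.489, F_crit ≈ 3.467. Reject H₀.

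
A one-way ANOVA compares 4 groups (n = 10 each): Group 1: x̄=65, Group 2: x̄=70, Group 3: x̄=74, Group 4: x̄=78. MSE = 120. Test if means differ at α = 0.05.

Grand mean = 71.75. SS_between = 927.5, MS_between = 309.17. F = 2.576, F_crit ≈ 2.866. Fail to reject H₀.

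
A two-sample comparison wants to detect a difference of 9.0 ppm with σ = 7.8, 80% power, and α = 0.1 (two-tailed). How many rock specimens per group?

n per group = 2(z_α/2 + z_β)²σ²/d² = 2×(1.645 + 0.84)²×7.8²/9.0² = 9.3 → n = 10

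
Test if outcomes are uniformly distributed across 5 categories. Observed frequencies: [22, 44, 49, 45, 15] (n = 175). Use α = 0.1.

Expected = 35 each. χ² = Σ(O-E)²/E = 27.029. df = 4, critical value = 7.779. Reject H₀.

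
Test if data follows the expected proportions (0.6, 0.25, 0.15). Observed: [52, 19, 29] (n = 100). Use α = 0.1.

Expected: [60.0, 25.0, 15.0]. χ² = 15.573. df = 2, critical = 4.605. Reject H₀.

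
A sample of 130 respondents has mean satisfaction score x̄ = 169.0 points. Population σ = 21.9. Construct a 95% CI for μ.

CI = x̄ ± z*(σ/√n) = 169.0 ± 1.96(21.9/√130) = 169.0 ± 3.76 = (165.24, 172.76)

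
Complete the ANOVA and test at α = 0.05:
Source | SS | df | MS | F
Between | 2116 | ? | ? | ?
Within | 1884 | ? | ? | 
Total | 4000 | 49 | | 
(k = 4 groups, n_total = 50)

df_between = 3, df_within = 46. MS_between = 705.33, MS_within = 40.96. F = 17.222, F_crit ≈ 2.807. Reject H₀.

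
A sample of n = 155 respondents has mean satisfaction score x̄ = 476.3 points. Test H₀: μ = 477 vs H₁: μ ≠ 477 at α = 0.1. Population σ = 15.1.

z = (x̄ - μ₀)/(σ/√n) = (476.3 - 477)/(15.1/√155) = -0.577. Critical value: ±1.645. Since |-0.577| ≤ 1.645, Fail to reject H₀.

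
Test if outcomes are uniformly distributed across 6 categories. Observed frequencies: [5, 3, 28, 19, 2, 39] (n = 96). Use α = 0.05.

Expected = 16 each. χ² = Σ(O-E)²/E = 73.0. df = 5, critical value = 11.07. Reject H₀.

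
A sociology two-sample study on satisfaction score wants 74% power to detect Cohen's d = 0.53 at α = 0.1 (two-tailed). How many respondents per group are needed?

z_{α/2} = 1.645, z_β = Φ⁻¹(0.74) = 0.643. For medium effect (d = 0.53): n per group = 2(z_{α/2} + z_β)²/d² = 2(1.645 + 0.643)²/0.53² = 37.3 → 38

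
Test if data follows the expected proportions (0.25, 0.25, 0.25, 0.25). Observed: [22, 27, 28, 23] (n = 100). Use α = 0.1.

Expected: [25.0, 25.0, 25.0, 25.0]. χ² = 1.04. df = 3, critical = 6.251. Fail to reject H₀.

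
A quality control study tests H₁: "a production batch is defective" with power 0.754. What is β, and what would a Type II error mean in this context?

β = 1 - power = 1 - 0.754 = 0.246. A Type II error is failing to reject H₀ when H₀ is false (false negative) — here, failing to conclude that a production batch is defective when in fact it is true. Consequence: shipping a defective batch — faulty products reach customers.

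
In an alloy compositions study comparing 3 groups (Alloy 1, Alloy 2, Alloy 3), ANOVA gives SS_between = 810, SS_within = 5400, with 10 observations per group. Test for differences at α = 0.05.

df_between = 2, df_within = 27. F = MS_between/MS_within = 405.0/200.0 = 2.025. F_crit ≈ 3.354. Fail to reject H₀.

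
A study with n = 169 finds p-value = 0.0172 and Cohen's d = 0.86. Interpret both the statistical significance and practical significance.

Statistically significant (p = 0.0172 < 0.05). Cohen's d = 0.86 indicates a large effect size. Both statistical and practical significance should be considered.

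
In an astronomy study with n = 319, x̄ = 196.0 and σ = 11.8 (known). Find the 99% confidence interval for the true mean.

CI = x̄ ± z*(σ/√n) = 196.0 ± 2.576(11.8/√319) = 196.0 ± 1.7 = (194.3, 197.7)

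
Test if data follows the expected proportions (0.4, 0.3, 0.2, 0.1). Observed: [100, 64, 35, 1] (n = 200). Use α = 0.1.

Expected: [80.0, 60.0, 40.0, 20.0]. χ² = 23.942. df = 3, critical = 6.251. Reject H₀.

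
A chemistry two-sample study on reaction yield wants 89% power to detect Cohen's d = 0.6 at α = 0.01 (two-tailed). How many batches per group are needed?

z_{α/2} = 2.576, z_β = Φ⁻¹(0.89) = 1.227. For medium effect (d = 0.6): n per group = 2(z_{α/2} + z_β)²/d² = 2(2.576 + 1.227)²/0.6² = 80.3 → 81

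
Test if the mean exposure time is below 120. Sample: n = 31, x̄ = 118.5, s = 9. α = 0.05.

t = (118.5 - 120)/(9/√31) = -0.928, df = 30. Critical t = -1.697. Fail to reject H₀.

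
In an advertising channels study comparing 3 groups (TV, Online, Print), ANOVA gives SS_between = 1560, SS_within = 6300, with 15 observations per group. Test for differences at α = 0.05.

df_between = 2, df_within = 42. F = MS_between/MS_within = 780.0/150.0 = 5.2. F_crit ≈ 3.22. Reject H₀. At least one mean differs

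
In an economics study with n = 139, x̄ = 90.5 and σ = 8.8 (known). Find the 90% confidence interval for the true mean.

CI = x̄ ± z*(σ/√n) = 90.5 ± 1.645(8.8/√139) = 90.5 ± 1.23 = (89.27, 91.73)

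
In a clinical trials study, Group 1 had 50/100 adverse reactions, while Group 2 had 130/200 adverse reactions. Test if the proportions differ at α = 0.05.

p̂₁ = 0.5, p̂₂ = 0.65, pooled p̂ = 0.6. z = -2.5. Critical: ±1.96. Reject H₀.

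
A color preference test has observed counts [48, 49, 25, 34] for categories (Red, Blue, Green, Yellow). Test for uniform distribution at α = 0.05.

Expected = 39 each. χ² = Σ(O-E)²/E = 10.308. df = 3, critical value = 7.815. Reject H₀.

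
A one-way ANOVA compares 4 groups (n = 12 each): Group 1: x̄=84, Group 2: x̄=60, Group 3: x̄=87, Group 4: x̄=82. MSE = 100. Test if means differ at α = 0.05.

Grand mean = 78.25. SS_between = 5481.0, MS_between = 1827.0. F = 18.27, F_crit ≈ 2.816. Reject H₀.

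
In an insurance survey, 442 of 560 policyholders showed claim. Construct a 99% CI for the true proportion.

p̂ = 0.789. CI = p̂ ± z*√(p̂(1-p̂)/n) = (0.745, 0.834)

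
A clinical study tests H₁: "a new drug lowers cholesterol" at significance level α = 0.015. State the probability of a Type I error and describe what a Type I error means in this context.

P(Type I error) = α = 0.015. A Type I error is rejecting H₀ when H₀ is actually true (false positive) — here, concluding that a new drug lowers cholesterol when in fact this is not the case. Consequence: approving an ineffective drug — patients take a useless medication and may skip effective alternatives.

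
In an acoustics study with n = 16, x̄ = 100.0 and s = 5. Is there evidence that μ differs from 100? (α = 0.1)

t = (x̄ - μ₀)/(s/√n) = (100.0 - 100)/(5/√16) = 0.0. df = 15, critical t = ±1.753. Fail to reject H₀.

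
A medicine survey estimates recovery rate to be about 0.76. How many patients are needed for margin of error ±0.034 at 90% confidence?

n = z²p(1-p)/E² = 1.645²×0.76×0.24/0.034² = 427.0 → n = 427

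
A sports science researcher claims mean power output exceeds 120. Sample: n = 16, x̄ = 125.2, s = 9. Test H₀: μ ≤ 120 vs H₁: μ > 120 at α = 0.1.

t = (125.2 - 120)/(9/√16) = 2.311, df = 15. Critical t = 1.341. Reject H₀.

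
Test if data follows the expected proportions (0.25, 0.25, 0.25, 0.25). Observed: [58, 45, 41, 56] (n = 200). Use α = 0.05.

Expected: [50.0, 50.0, 50.0, 50.0]. χ² = 4.12. df = 3, critical = 7.815. Fail to reject H₀.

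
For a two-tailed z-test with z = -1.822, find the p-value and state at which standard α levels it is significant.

p = 2·P(Z > |-1.822|) = 2·(1 - Φ(1.822)) ≈ 0.0685. Significant at α = 0.1.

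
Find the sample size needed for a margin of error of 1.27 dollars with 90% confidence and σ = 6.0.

n = (z*σ/E)² = (1.645×6.0/1.27)² = 60.4 → n = 61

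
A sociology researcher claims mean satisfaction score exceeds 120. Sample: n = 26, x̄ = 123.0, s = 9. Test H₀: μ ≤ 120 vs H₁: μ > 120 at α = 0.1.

t = (123.0 - 120)/(9/√26) = 1.7, df = 25. Critical t = 1.316. Reject H₀.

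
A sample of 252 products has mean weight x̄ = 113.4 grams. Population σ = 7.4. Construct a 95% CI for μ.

CI = x̄ ± z*(σ/√n) = 113.4 ± 1.96(7.4/√252) = 113.4 ± 0.91 = (112.49, 114.31)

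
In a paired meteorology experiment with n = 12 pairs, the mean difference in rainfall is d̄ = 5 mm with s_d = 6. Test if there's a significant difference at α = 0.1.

t = d̄/(s_d/√n) = 5/(6/√12) = 2.887. df = 11, critical t = ±1.796. Reject H₀.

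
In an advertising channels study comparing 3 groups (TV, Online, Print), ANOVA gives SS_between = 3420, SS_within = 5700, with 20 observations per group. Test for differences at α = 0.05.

df_between = 2, df_within = 57. F = MS_between/MS_within = 1710.0/100.0 = 17.1. F_crit ≈ 3.159. Reject H₀. At least one mean differs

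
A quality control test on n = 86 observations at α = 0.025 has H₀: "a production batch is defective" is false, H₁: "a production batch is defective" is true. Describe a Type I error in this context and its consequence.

Type I error: rejecting H₀ when it is true — concluding that a production batch is defective when in fact it is not. Consequence: scrapping a good batch — wasted material and cost for no reason.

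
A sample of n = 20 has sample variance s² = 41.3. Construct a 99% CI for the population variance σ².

df = 19. χ²_{0.005} = 38.582, χ²_{0.995} = 6.844. CI for σ² = ((n-1)s²/χ²_{α/2}, (n-1)s²/χ²_{1-α/2}) = (19·41.3/38.582, 19·41.3/6.844) = (20.34, 114.66)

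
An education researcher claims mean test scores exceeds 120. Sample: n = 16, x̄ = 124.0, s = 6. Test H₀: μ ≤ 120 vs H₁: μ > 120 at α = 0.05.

t = (124.0 - 120)/(6/√16) = 2.667, df = 15. Critical t = 1.753. Reject H₀.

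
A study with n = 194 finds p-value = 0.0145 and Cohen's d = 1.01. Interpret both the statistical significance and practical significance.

Statistically significant (p = 0.0145 < 0.05). Cohen's d = 1.01 indicates a large effect size. Both statistical and practical significance should be considered.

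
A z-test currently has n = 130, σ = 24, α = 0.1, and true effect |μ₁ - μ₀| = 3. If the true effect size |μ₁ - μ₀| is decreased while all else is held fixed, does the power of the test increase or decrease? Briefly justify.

Power decreases: a smaller true effect decreases the non-centrality λ = |μ₁ - μ₀|/(σ/√n).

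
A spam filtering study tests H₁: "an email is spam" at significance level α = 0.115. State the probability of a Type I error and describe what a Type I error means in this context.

P(Type I error) = α = 0.115. A Type I error is rejecting H₀ when H₀ is actually true (false positive) — here, concluding that an email is spam when in fact this is not the case. Consequence: a legitimate email is sent to the spam folder and the user misses it.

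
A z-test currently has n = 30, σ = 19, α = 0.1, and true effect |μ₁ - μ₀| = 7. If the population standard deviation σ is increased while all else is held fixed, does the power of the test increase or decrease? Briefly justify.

Power decreases: a larger σ inflates the standard error σ/√n, pulling the sampling distribution under H₁ back toward the critical value.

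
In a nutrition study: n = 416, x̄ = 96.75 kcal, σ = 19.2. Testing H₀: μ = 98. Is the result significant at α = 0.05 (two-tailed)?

z = (96.75 - 98)/(19.2/√416) = -1.328. Since |z| ≤ 1.96, not significant at α = 0.05.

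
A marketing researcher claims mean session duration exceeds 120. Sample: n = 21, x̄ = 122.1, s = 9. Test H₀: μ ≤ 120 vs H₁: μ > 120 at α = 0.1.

t = (122.1 - 120)/(9/√21) = 1.069, df = 20. Critical t = 1.325. Fail to reject H₀.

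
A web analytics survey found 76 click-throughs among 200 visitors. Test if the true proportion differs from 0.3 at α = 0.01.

p̂ = 0.38, p₀ = 0.3. z = (p̂ - p₀)/√(p₀(1-p₀)/n) = 2.469. Critical: ±2.576. Fail to reject H₀.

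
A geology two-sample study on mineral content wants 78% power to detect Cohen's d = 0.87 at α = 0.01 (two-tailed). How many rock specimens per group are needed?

z_{α/2} = 2.576, z_β = Φ⁻¹(0.78) = 0.772. For large effect (d = 0.87): n per group = 2(z_{α/2} + z_β)²/d² = 2(2.576 + 0.772)²/0.87² = 29.6 → 30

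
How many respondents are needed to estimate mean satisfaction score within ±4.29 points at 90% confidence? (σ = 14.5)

n = (z*σ/E)² = (1.645×14.5/4.29)² = 30.9 → n = 31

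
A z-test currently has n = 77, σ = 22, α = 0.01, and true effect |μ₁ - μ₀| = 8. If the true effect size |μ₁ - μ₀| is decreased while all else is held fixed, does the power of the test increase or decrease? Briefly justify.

Power decreases: a smaller true effect decreases the non-centrality λ = |μ₁ - μ₀|/(σ/√n).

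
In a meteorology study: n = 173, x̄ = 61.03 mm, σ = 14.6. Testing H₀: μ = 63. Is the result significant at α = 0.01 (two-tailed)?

z = (61.03 - 63)/(14.6/√173) = -1.775. Since |z| ≤ 2.576, not significant at α = 0.01.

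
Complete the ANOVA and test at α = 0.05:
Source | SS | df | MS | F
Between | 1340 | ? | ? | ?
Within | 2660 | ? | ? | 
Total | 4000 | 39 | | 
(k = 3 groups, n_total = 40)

df_between = 2, df_within = 37. MS_between = 670.0, MS_within = 71.89. F = 9.32, F_crit ≈ 3.252. Reject H₀.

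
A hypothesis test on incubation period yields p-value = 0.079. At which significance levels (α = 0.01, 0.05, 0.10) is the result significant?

p = 0.079. Significant at: α = 0.1.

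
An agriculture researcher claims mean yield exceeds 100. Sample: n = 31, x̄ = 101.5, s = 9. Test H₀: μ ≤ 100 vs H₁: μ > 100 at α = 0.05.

t = (101.5 - 100)/(9/√31) = 0.928, df = 30. Critical t = 1.697. Fail to reject H₀.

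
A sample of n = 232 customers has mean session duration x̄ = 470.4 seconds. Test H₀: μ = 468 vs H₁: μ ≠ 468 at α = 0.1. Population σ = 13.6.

z = (x̄ - μ₀)/(σ/√n) = (470.4 - 468)/(13.6/√232) = 2.688. Critical value: ±1.645. Since |2.688| > 1.645, Reject H₀.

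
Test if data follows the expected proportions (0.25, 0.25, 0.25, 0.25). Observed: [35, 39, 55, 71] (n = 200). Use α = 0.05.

Expected: [50.0, 50.0, 50.0, 50.0]. χ² = 16.24. df = 3, critical = 7.815. Reject H₀.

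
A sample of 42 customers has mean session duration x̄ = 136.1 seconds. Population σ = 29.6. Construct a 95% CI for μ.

CI = x̄ ± z*(σ/√n) = 136.1 ± 1.96(29.6/√42) = 136.1 ± 8.95 = (127.15, 145.05)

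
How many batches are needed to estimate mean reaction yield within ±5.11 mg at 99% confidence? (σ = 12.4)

n = (z*σ/E)² = (2.576×12.4/5.11)² = 39.1 → n = 40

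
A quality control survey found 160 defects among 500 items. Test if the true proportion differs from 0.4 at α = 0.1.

p̂ = 0.32, p₀ = 0.4. z = (p̂ - p₀)/√(p₀(1-p₀)/n) = -3.651. Critical: ±1.645. Reject H₀.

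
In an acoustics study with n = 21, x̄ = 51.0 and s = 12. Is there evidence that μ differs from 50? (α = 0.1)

t = (x̄ - μ₀)/(s/√n) = (51.0 - 50)/(12/√21) = 0.382. df = 20, critical t = ±1.725. Fail to reject H₀.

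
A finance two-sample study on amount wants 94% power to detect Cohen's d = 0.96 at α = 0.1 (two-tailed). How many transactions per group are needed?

z_{α/2} = 1.645, z_β = Φ⁻¹(0.94) = 1.555. For large effect (d = 0.96): n per group = 2(z_{α/2} + z_β)²/d² = 2(1.645 + 1.555)²/0.96² = 22.2 → 23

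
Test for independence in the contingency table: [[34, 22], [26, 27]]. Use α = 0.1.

χ² = 1.495. df = 1, critical = 2.706. Fail to reject H₀. No evidence of dependence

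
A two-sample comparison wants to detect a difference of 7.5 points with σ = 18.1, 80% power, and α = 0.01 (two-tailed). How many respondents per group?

n per group = 2(z_α/2 + z_β)²σ²/d² = 2×(2.576 + 0.84)²×18.1²/7.5² = 135.9 → n = 136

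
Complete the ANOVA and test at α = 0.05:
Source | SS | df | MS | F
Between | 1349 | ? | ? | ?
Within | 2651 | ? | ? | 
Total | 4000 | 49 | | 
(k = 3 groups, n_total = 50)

df_between = 2, df_within = 47. MS_between = 674.5, MS_within = 56.4. F = 11.958, F_crit ≈ 3.195. Reject H₀.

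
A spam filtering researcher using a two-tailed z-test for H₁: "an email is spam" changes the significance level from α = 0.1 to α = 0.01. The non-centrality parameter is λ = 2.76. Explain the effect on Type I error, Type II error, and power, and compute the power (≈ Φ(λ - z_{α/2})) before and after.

Decreasing α from 0.1 to 0.01:
• Type I error rate decreases (α is the Type I rate by definition).
• Critical value moves from z_{α/2} = 1.645 to 2.576, so power = Φ(λ - z_{α/2}) goes from Φ(2.76 - 1.645) = 0.868 to Φ(2.76 - 2.576) = 0.573.
• Type II error rate β = 1 - power therefore increases (0.132 → 0.427).
Appropriate when false positives are costly — here, a legitimate email is sent to the spam folder and the user misses it.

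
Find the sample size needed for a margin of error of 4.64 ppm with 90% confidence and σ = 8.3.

n = (z*σ/E)² = (1.645×8.3/4.64)² = 8.7 → n = 9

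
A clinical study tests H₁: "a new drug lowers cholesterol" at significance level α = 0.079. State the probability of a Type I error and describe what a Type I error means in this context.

P(Type I error) = α = 0.079. A Type I error is rejecting H₀ when H₀ is actually true (false positive) — here, concluding that a new drug lowers cholesterol when in fact this is not the case. Consequence: approving an ineffective drug — patients take a useless medication and may skip effective alternatives.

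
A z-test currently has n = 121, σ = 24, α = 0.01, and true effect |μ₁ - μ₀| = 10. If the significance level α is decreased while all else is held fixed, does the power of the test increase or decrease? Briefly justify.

Power decreases: a smaller α raises the critical value, so less of the H₁ sampling distribution falls in the rejection region.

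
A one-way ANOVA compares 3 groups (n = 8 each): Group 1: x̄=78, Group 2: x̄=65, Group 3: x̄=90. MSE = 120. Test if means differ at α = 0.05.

Grand mean = 77.67. SS_between = 2501.33, MS_between = 1250.67. F = 10.422, F_crit ≈ 3.467. Reject H₀.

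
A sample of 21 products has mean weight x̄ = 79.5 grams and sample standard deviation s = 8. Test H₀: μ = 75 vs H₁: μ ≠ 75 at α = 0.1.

t = (x̄ - μ₀)/(s/√n) = (79.5 - 75)/(8/√21) = 2.578. df = 20, critical t = ±1.725. Reject H₀.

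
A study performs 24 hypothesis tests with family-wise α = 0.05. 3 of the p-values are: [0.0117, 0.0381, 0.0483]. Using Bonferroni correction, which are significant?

Bonferroni α = 0.05/24 = 0.00208. None of the given p-values are significant.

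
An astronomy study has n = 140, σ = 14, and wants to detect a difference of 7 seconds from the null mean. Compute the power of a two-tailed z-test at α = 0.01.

SE = σ/√n = 14/√140 = 1.183. Non-centrality λ = d/SE = 7/1.183 = 5.916. Power ≈ Φ(λ - z_{α/2}) = Φ(5.916 - 2.576) = Φ(3.34) = 1.0.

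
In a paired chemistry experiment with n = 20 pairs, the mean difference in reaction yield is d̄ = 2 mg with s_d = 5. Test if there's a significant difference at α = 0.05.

t = d̄/(s_d/√n) = 2/(5/√20) = 1.789. df = 19, critical t = ±2.093. Fail to reject H₀.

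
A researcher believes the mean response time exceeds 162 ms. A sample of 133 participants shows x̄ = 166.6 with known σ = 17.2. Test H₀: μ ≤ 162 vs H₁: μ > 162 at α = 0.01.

z = 3.084. Critical value: 2.33. Reject H₀.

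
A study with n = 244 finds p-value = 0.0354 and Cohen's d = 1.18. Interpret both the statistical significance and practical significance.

Statistically significant (p = 0.0354 < 0.05). Cohen's d = 1.18 indicates a large effect size. Both statistical and practical significance should be considered.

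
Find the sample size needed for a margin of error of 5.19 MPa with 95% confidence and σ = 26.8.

n = (z*σ/E)² = (1.96×26.8/5.19)² = 102.4 → n = 103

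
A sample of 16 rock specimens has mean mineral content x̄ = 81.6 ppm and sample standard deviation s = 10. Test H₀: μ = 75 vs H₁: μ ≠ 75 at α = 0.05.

t = (x̄ - μ₀)/(s/√n) = (81.6 - 75)/(10/√16) = 2.64. df = 15, critical t = ±2.131. Reject H₀.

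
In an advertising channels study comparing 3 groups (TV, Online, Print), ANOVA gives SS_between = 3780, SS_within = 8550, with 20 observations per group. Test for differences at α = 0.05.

df_between = 2, df_within = 57. F = MS_between/MS_within = 1890.0/150.0 = 12.6. F_crit ≈ 3.159. Reject H₀. At least one mean differs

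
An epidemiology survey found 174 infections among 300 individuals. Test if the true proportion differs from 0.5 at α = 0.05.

p̂ = 0.58, p₀ = 0.5. z = (p̂ - p₀)/√(p₀(1-p₀)/n) = 2.771. Critical: ±1.96. Reject H₀.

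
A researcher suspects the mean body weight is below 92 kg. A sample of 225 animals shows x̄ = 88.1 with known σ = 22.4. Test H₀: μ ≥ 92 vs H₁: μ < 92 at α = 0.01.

z = -2.612. Critical value: -2.33. Reject H₀.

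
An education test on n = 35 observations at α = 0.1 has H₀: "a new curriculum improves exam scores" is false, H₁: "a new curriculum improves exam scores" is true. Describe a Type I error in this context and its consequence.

Type I error: rejecting H₀ when it is true — concluding that a new curriculum improves exam scores when in fact it is not. Consequence: adopting a curriculum that gives no real benefit — disruption for nothing.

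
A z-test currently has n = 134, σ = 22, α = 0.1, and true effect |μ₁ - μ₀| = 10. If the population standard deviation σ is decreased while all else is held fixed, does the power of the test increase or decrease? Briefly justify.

Power increases: a smaller σ shrinks the standard error σ/√n, moving the sampling distribution under H₁ further from the critical value.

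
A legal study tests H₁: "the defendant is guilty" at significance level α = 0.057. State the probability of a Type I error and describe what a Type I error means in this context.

P(Type I error) = α = 0.057. A Type I error is rejecting H₀ when H₀ is actually true (false positive) — here, concluding that the defendant is guilty when in fact this is not the case. Consequence: convicting an innocent person.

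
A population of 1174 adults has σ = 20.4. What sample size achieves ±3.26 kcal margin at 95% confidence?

Without FPC: n₀ = (1.96×20.4/3.26)² = 150.431. With FPC: n = n₀N/(n₀+N-1) = 133.4 → n = 134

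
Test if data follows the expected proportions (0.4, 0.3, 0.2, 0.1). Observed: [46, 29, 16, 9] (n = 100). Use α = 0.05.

Expected: [40.0, 30.0, 20.0, 10.0]. χ² = 1.833. df = 3, critical = 7.815. Fail to reject H₀.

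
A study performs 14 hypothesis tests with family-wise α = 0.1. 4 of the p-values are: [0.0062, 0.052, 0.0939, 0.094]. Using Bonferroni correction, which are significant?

Bonferroni α = 0.1/14 = 0.00714. Significant p-values: [0.0062]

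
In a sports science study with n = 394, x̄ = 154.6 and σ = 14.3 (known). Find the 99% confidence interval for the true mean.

CI = x̄ ± z*(σ/√n) = 154.6 ± 2.576(14.3/√394) = 154.6 ± 1.86 = (152.74, 156.46)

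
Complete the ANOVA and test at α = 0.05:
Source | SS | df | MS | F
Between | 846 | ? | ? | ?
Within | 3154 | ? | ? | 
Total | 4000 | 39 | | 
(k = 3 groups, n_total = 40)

df_between = 2, df_within = 37. MS_between = 423.0, MS_within = 85.24. F = 4.962, F_crit ≈ 3.252. Reject H₀.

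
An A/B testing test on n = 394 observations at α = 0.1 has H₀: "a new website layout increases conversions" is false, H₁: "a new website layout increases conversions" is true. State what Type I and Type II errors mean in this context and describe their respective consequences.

Type I (false positive): concluding that a new website layout increases conversions when it is not — rolling out a layout that doesn't actually help — wasted engineering effort. Type II (false negative): failing to conclude that a new website layout increases conversions when it is — discarding a layout that would have improved conversions — lost revenue. Which is costlier depends on domain priorities and is a judgement call rather than a statistical fact.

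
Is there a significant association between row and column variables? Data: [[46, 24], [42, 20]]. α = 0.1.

χ² = 0.061. df = 1, critical = 2.706. Fail to reject H₀. No evidence of dependence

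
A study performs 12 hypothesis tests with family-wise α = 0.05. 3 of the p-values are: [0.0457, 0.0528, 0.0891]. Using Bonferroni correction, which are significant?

Bonferroni α = 0.05/12 = 0.00417. None of the given p-values are significant.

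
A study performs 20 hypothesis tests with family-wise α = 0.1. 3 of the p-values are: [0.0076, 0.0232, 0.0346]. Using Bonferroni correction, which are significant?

Bonferroni α = 0.1/20 = 0.005. None of the given p-values are significant.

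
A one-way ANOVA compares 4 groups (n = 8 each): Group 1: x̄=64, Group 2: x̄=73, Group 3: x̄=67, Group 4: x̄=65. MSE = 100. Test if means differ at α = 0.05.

Grand mean = 67.25. SS_between = 390.0, MS_between = 130.0. F = 1.3, F_crit ≈ 2.947. Fail to reject H₀.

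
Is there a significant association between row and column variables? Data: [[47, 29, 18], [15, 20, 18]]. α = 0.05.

χ² = 7.302. df = 2, critical = 5.991. Reject H₀. Variables are dependent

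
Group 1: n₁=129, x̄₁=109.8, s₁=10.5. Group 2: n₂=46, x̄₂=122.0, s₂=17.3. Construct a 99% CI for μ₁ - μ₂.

Difference = -12.2. SE = √(10.5²/129 + 17.3²/46) = 2.713. CI = (-19.19, -5.21)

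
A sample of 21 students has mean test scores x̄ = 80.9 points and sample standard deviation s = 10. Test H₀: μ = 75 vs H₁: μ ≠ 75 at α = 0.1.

t = (x̄ - μ₀)/(s/√n) = (80.9 - 75)/(10/√21) = 2.704. df = 20, critical t = ±1.725. Reject H₀.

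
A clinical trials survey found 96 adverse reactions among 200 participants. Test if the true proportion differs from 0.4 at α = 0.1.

p̂ = 0.48, p₀ = 0.4. z = (p̂ - p₀)/√(p₀(1-p₀)/n) = 2.309. Critical: ±1.645. Reject H₀.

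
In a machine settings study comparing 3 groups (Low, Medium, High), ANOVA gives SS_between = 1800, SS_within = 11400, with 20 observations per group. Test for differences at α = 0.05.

df_between = 2, df_within = 57. F = MS_between/MS_within = 900.0/200.0 = 4.5. F_crit ≈ 3.159. Reject H₀. At least one mean differs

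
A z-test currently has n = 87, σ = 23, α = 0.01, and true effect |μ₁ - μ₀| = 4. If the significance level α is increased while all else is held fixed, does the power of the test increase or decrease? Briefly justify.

Power increases: a larger α lowers the critical value, so more of the H₁ sampling distribution falls in the rejection region.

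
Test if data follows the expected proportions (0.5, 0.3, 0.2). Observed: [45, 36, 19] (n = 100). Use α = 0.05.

Expected: [50.0, 30.0, 20.0]. χ² = 1.75. df = 2, critical = 5.991. Fail to reject H₀.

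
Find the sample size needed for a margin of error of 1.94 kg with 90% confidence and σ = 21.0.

n = (z*σ/E)² = (1.645×21.0/1.94)² = 317.1 → n = 318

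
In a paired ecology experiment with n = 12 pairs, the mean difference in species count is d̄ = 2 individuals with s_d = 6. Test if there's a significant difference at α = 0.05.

t = d̄/(s_d/√n) = 2/(6/√12) = 1.155. df = 11, critical t = ±2.201. Fail to reject H₀.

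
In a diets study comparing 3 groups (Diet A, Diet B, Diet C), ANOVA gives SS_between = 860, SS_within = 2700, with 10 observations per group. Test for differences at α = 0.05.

df_between = 2, df_within = 27. F = MS_between/MS_within = 430.0/100.0 = 4.3. F_crit ≈ 3.354. Reject H₀. At least one mean differs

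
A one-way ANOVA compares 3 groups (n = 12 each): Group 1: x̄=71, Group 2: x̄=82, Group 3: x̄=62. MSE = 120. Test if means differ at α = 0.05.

Grand mean = 71.67. SS_between = 2408.0, MS_between = 1204.0. F = 10.033, F_crit ≈ 3.285. Reject H₀.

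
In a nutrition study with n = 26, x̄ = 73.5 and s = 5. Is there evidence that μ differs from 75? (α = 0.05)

t = (x̄ - μ₀)/(s/√n) = (73.5 - 75)/(5/√26) = -1.53. df = 25, critical t = ±2.06. Fail to reject H₀.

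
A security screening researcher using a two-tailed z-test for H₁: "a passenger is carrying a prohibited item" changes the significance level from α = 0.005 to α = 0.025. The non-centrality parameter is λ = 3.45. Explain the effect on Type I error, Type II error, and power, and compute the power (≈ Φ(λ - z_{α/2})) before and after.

Increasing α from 0.005 to 0.025:
• Type I error rate increases (α is the Type I rate by definition).
• Critical value moves from z_{α/2} = 2.807 to 2.241, so power = Φ(λ - z_{α/2}) goes from Φ(3.45 - 2.807) = 0.74 to Φ(3.45 - 2.241) = 0.887.
• Type II error rate β = 1 - power therefore decreases (0.26 → 0.113).
Appropriate when false negatives are costly — here, letting a prohibited item through — security breach.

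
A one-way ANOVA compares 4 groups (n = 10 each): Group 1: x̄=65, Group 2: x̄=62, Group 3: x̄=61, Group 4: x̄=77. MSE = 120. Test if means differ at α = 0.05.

Grand mean = 66.25. SS_between = 1627.5, MS_between = 542.5. F = 4.521, F_crit ≈ 2.866. Reject H₀.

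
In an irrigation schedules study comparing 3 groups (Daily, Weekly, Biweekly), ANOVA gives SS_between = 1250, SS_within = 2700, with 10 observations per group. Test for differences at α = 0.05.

df_between = 2, df_within = 27. F = MS_between/MS_within = 625.0/100.0 = 6.25. F_crit ≈ 3.354. Reject H₀. At least one mean differs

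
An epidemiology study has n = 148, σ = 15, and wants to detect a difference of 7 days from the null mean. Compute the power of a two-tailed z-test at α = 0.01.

SE = σ/√n = 15/√148 = 1.233. Non-centrality λ = d/SE = 7/1.233 = 5.677. Power ≈ Φ(λ - z_{α/2}) = Φ(5.677 - 2.576) = Φ(3.101) = 0.999.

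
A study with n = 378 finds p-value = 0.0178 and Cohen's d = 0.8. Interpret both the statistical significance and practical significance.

Statistically significant (p = 0.0178 < 0.05). Cohen's d = 0.8 indicates a large effect size. Both statistical and practical significance should be considered.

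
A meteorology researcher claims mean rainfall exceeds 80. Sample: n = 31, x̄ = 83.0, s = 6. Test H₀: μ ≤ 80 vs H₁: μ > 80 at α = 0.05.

t = (83.0 - 80)/(6/√31) = 2.784, df = 30. Critical t = 1.697. Reject H₀.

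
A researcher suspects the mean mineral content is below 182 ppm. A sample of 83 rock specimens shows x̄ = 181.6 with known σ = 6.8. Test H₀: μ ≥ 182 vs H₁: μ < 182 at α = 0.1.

z = -0.536. Critical value: -1.28. Fail to reject H₀.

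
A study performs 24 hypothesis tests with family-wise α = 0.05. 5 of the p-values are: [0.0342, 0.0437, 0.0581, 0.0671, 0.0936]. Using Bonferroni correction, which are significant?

Bonferroni α = 0.05/24 = 0.00208. None of the given p-values are significant.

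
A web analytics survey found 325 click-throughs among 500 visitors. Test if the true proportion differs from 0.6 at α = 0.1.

p̂ = 0.65, p₀ = 0.6. z = (p̂ - p₀)/√(p₀(1-p₀)/n) = 2.282. Critical: ±1.645. Reject H₀.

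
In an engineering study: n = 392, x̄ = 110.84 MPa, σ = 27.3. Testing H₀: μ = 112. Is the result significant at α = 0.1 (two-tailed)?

z = (110.84 - 112)/(27.3/√392) = -0.841. Since |z| ≤ 1.645, not significant at α = 0.1.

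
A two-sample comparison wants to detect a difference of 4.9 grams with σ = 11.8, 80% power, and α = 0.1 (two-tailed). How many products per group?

n per group = 2(z_α/2 + z_β)²σ²/d² = 2×(1.645 + 0.84)²×11.8²/4.9² = 71.6 → n = 72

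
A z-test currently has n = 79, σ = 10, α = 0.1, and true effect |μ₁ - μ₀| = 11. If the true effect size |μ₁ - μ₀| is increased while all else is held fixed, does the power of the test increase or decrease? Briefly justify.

Power increases: a larger true effect increases the non-centrality λ = |μ₁ - μ₀|/(σ/√n).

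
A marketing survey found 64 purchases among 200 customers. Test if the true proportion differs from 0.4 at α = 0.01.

p̂ = 0.32, p₀ = 0.4. z = (p̂ - p₀)/√(p₀(1-p₀)/n) = -2.309. Critical: ±2.576. Fail to reject H₀.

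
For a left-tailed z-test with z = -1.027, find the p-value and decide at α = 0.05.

p = P(Z < -1.027) = Φ(-1.027) ≈ 0.1522. Since p ≥ 0.05, fail to reject H₀ (not significant) at α = 0.05.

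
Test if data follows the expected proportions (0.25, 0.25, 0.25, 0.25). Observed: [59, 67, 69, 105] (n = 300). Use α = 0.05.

Expected: [75.0, 75.0, 75.0, 75.0]. χ² = 16.747. df = 3, critical = 7.815. Reject H₀.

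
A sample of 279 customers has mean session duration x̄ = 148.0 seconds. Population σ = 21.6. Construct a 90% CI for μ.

CI = x̄ ± z*(σ/√n) = 148.0 ± 1.645(21.6/√279) = 148.0 ± 2.13 = (145.87, 150.13)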